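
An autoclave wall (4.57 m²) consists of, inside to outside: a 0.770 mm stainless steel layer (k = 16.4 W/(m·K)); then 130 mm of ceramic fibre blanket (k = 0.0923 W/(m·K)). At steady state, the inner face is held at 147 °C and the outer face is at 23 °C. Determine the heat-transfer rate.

Q = 402 W

Resistance network (inner→outer):
  R_stainless steel = L/(kA) = 7.70×10^-4/(16.4·4.57) = 1.027×10^-5 K/W
  R_ceramic fibre blanket = L/(kA) = 0.130/(0.0923·4.57) = 0.3082 K/W
ΣR = 1.027×10^-5 + 0.3082 = 0.3082 K/W
Q = ΔT/ΣR = (147 °C − 23 °C)/0.3082 = 402 W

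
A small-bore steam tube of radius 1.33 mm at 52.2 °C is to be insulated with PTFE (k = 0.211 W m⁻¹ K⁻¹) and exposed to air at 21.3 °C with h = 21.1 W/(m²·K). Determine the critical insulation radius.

r_cr = 1.00 cm

For a cylinder, r_cr = k_ins/h = 0.211/21.1 = 0.0100 m = 1.00 cm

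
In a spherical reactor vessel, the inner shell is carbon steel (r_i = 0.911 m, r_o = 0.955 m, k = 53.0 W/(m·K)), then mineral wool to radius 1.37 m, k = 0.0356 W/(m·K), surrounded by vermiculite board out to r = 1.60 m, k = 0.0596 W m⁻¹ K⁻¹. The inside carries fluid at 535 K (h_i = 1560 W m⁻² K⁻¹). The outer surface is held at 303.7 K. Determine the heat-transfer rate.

Q = 272 W

Series thermal resistances, inner to outer:
  R_conv,in = 1/(4πr²h) = 1/(4π·0.911²·1560) = 6.147×10^-5 K/W
  R_carbon steel = (1/0.911 − 1/0.955)/(4πk) = 0.05057/(4π·53.0) = 7.594×10^-5 K/W
  R_mineral wool = (1/0.955 − 1/1.37)/(4πk) = 0.3172/(4π·0.0356) = 0.7090 K/W
  R_vermiculite board = (1/1.37 − 1/1.60)/(4πk) = 0.1049/(4π·0.0596) = 0.1401 K/W
ΣR = 6.147×10^-5 + 7.594×10^-5 + 0.7090 + 0.1401 = 0.8492 K/W
Q = ΔT/ΣR = (535 K − 303.7 K)/0.8492 = 272 W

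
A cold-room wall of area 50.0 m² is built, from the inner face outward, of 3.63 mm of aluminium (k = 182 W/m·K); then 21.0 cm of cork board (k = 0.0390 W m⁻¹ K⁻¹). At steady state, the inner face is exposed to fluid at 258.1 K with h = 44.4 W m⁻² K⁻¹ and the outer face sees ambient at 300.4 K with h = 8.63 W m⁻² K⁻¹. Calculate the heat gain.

Series thermal resistances, inner to outer:
  R_conv,in = 1/(hA) = 1/(44.4·50.0) = 4.505×10^-4 K/W
  R_aluminium = L/(kA) = 0.00363/(182·50.0) = 3.989×10^-7 K/W
  R_cork board = L/(kA) = 0.210/(0.0390·50.0) = 0.1077 K/W
  R_conv,out = 1/(hA) = 1/(8.63·50.0) = 0.002317 K/W
ΣR = 4.505×10^-4 + 3.989×10^-7 + 0.1077 + 0.002317 = 0.1105 K/W
Q = ΔT/ΣR = (258.1 K − 300.4 K)/0.1105 = -383 W
(Negative Q ⇒ heat flows inward; heat gain = 383 W.)

Q = 383 W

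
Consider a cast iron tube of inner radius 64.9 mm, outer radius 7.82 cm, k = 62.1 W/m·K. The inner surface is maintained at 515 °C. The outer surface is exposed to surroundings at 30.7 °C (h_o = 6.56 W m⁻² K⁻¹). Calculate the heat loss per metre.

Q' = 1560 W/m

Series thermal resistances, inner to outer:
  R'_cast iron = ln(0.0782/0.0649)/(2πk) = 0.1864/(2π·62.1) = 4.778×10^-4 m·K/W
  R'_conv,out = 1/(2πr h) = 1/(2π·0.0782·6.56) = 0.3102 m·K/W
ΣR = 4.778×10^-4 + 0.3102 = 0.3107 m·K/W
Q' = ΔT/ΣR = (515 °C − 30.7 °C)/0.3107 = 1560 W/m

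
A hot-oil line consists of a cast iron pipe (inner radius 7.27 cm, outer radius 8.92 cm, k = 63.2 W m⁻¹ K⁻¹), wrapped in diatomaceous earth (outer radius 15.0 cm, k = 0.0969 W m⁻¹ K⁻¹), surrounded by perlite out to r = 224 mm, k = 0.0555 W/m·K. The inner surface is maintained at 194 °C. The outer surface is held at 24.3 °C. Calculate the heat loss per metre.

Resistance network (inner→outer):
  R'_cast iron = ln(0.0892/0.0727)/(2πk) = 0.2045/(2π·63.2) = 5.151×10^-4 m·K/W
  R'_diatomaceous earth = ln(0.150/0.0892)/(2πk) = 0.5198/(2π·0.0969) = 0.8537 m·K/W
  R'_perlite = ln(0.224/0.150)/(2πk) = 0.4010/(2π·0.0555) = 1.150 m·K/W
ΣR = 5.151×10^-4 + 0.8537 + 1.150 = 2.004 m·K/W
Q' = ΔT/ΣR = (194 °C − 24.3 °C)/2.004 = 84.7 W/m

Q' = 84.7 W/m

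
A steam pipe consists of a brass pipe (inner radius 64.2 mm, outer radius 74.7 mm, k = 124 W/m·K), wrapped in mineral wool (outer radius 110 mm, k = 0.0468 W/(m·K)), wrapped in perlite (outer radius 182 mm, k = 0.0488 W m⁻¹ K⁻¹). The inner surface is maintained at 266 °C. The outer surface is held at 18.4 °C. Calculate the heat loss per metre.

Treat each layer as a resistance in series:
  R'_brass = ln(0.0747/0.0642)/(2πk) = 0.1515/(2π·124) = 1.944×10^-4 m·K/W
  R'_mineral wool = ln(0.110/0.0747)/(2πk) = 0.3870/(2π·0.0468) = 1.316 m·K/W
  R'_perlite = ln(0.182/0.110)/(2πk) = 0.5035/(2π·0.0488) = 1.642 m·K/W
ΣR = 1.944×10^-4 + 1.316 + 1.642 = 2.958 m·K/W
Q' = ΔT/ΣR = (266 °C − 18.4 °C)/2.958 = 83.7 W/m

Q' = 83.7 W/m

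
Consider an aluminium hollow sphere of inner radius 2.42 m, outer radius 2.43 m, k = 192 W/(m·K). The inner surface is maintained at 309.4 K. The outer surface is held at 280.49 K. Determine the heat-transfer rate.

Q = 4.10×10^7 W

Q = 4πk·ΔT/(1/r₁ − 1/r₂) = 4π × 192 × 28.91 / (1/2.42 − 1/2.43) = 4.10×10^7 W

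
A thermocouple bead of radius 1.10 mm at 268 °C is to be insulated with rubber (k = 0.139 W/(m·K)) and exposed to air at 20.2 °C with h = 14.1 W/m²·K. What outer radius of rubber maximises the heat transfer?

For a sphere, r_cr = 2k_ins/h = 2·0.139/14.1 = 0.0197 m = 1.97 cm

r_cr = 1.97 cm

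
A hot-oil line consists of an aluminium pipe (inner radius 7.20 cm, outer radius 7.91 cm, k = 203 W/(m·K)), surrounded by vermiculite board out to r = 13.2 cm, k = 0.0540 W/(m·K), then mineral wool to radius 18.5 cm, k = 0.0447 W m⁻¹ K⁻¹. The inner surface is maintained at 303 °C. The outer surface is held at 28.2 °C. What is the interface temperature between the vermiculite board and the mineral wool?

Series thermal resistances, inner to outer:
  R'_aluminium = ln(0.0791/0.0720)/(2πk) = 0.09405/(2π·203) = 7.373×10^-5 m·K/W
  R'_vermiculite board = ln(0.132/0.0791)/(2πk) = 0.5121/(2π·0.0540) = 1.509 m·K/W
  R'_mineral wool = ln(0.185/0.132)/(2πk) = 0.3376/(2π·0.0447) = 1.202 m·K/W
ΣR = 7.373×10^-5 + 1.509 + 1.202 = 2.711 m·K/W
Q' = ΔT/ΣR = (303 °C − 28.2 °C)/2.711 = 101.4 W/m
From the inner boundary to the vermiculite board/mineral wool interface, ΣR_partial = 1.509 m·K/W.
T_interface = T_in − Q'·ΣR_partial = 303 °C − (101.4)(1.509) = 150 °C

T = 150 °C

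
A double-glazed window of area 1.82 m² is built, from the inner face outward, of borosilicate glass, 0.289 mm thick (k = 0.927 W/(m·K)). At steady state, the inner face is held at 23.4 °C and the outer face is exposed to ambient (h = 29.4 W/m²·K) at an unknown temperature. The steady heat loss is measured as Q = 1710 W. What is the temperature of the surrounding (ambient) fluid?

T_out = -8.85 °C

Sum the resistances:
  R_borosilicate glass = L/(kA) = 2.89×10^-4/(0.927·1.82) = 1.713×10^-4 K/W
  R_conv,out = 1/(hA) = 1/(29.4·1.82) = 0.01869 K/W
ΣR = 0.01886 K/W
ΔT = Q·ΣR = 1710 × 0.01886 = 32.25 K
Heat flows outward, so T_out = T_in − ΔT = 23.4 − 32.25 = -8.85 °C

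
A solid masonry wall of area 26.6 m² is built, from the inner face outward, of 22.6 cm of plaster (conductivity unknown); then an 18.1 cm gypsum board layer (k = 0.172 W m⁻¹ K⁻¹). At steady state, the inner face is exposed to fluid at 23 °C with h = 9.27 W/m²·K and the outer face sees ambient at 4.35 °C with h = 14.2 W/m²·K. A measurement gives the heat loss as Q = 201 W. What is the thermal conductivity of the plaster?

k = 0.183 W/m·K

ΣR = ΔT/Q = |23 − 4.35|/201 = 0.09279 K/W
Known resistances:
  R_conv,in = 1/(hA) = 1/(9.27·26.6) = 0.004055 K/W
  R_gypsum board = L/(kA) = 0.181/(0.172·26.6) = 0.03956 K/W
  R_conv,out = 1/(hA) = 1/(14.2·26.6) = 0.002647 K/W
R_plaster = ΣR − ΣR_known = 0.09279 − 0.04626 = 0.04653 K/W
L/(kA) = 0.04653 ⇒ k = 0.226/(0.04653·26.6) = 0.183 W/m·K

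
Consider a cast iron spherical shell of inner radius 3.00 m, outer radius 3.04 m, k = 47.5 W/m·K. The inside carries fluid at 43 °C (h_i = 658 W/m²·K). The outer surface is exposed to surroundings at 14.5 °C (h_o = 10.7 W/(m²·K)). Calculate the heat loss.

Treat each layer as a resistance in series:
  R_conv,in = 1/(4πr²h) = 1/(4π·3.00²·658) = 1.344×10^-5 K/W
  R_cast iron = (1/3.00 − 1/3.04)/(4πk) = 0.004386/(4π·47.5) = 7.348×10^-6 K/W
  R_conv,out = 1/(4πr²h) = 1/(4π·3.04²·10.7) = 8.047×10^-4 K/W
ΣR = 1.344×10^-5 + 7.348×10^-6 + 8.047×10^-4 = 8.255×10^-4 K/W
Q = ΔT/ΣR = (43 °C − 14.5 °C)/8.255×10^-4 = 34500 W

Q = 34500 W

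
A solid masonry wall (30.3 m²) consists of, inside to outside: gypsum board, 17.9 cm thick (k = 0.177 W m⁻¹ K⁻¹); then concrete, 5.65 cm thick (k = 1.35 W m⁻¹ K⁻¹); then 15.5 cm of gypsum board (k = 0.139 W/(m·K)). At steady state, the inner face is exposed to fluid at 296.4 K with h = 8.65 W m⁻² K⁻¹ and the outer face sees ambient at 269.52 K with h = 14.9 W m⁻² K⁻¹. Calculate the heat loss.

Treat each layer as a resistance in series:
  R_conv,in = 1/(hA) = 1/(8.65·30.3) = 0.003815 K/W
  R_gypsum board = L/(kA) = 0.179/(0.177·30.3) = 0.03338 K/W
  R_concrete = L/(kA) = 0.0565/(1.35·30.3) = 0.001381 K/W
  R_gypsum board = L/(kA) = 0.155/(0.139·30.3) = 0.03680 K/W
  R_conv,out = 1/(hA) = 1/(14.9·30.3) = 0.002215 K/W
ΣR = 0.003815 + 0.03338 + 0.001381 + 0.03680 + 0.002215 = 0.07759 K/W
Q = ΔT/ΣR = (296.4 K − 269.52 K)/0.07759 = 346 W

Q = 346 W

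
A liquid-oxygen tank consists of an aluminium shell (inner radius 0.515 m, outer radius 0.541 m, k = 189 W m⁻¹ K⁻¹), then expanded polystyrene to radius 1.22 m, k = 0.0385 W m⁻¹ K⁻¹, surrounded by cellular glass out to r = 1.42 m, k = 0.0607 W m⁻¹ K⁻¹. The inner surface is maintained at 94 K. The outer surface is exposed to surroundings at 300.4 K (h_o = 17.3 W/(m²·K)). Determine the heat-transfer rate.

Resistance network (inner→outer):
  R_aluminium = (1/0.515 − 1/0.541)/(4πk) = 0.09332/(4π·189) = 3.929×10^-5 K/W
  R_expanded polystyrene = (1/0.541 − 1/1.22)/(4πk) = 1.029/(4π·0.0385) = 2.126 K/W
  R_cellular glass = (1/1.22 − 1/1.42)/(4πk) = 0.1154/(4π·0.0607) = 0.1514 K/W
  R_conv,out = 1/(4πr²h) = 1/(4π·1.42²·17.3) = 0.002281 K/W
ΣR = 3.929×10^-5 + 2.126 + 0.1514 + 0.002281 = 2.280 K/W
Q = ΔT/ΣR = (94 K − 300.4 K)/2.280 = -90.5 W
(Negative Q ⇒ heat flows inward; heat gain = 90.5 W.)

Q = 90.5 W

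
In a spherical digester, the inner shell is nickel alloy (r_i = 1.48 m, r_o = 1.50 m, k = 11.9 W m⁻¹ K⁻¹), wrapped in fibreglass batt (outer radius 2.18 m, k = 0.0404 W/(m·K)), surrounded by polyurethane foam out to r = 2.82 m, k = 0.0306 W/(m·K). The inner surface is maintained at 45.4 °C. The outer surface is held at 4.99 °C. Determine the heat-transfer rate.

Q = 59.4 W

Resistance network (inner→outer):
  R_nickel alloy = (1/1.48 − 1/1.50)/(4πk) = 0.009009/(4π·11.9) = 6.024×10^-5 K/W
  R_fibreglass batt = (1/1.50 − 1/2.18)/(4πk) = 0.2080/(4π·0.0404) = 0.4096 K/W
  R_polyurethane foam = (1/2.18 − 1/2.82)/(4πk) = 0.1041/(4π·0.0306) = 0.2707 K/W
ΣR = 6.024×10^-5 + 0.4096 + 0.2707 = 0.6804 K/W
Q = ΔT/ΣR = (45.4 °C − 4.99 °C)/0.6804 = 59.4 W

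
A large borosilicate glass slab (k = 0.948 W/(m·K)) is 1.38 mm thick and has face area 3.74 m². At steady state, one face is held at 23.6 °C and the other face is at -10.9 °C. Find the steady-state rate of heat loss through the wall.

Q = 88.6 kW

Q = kA·ΔT/L = 0.948 × 3.74 × |23.6 °C − -10.9 °C| / 0.00138 = 88600 W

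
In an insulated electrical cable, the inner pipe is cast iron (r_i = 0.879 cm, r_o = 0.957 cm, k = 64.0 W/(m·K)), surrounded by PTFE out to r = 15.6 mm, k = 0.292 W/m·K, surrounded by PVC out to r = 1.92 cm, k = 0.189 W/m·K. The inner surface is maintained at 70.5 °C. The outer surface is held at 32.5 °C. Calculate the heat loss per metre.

Q' = 86.1 W/m

Treat each layer as a resistance in series:
  R'_cast iron = ln(0.00957/0.00879)/(2πk) = 0.08502/(2π·64.0) = 2.114×10^-4 m·K/W
  R'_PTFE = ln(0.0156/0.00957)/(2πk) = 0.4886/(2π·0.292) = 0.2663 m·K/W
  R'_PVC = ln(0.0192/0.0156)/(2πk) = 0.2076/(2π·0.189) = 0.1749 m·K/W
ΣR = 2.114×10^-4 + 0.2663 + 0.1749 = 0.4414 m·K/W
Q' = ΔT/ΣR = (70.5 °C − 32.5 °C)/0.4414 = 86.1 W/m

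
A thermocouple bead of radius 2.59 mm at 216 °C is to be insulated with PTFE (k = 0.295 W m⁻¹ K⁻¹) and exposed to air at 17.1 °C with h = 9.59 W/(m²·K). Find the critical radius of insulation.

r_cr = 6.15 cm

For a sphere, r_cr = 2k_ins/h = 2·0.295/9.59 = 0.0615 m = 6.15 cm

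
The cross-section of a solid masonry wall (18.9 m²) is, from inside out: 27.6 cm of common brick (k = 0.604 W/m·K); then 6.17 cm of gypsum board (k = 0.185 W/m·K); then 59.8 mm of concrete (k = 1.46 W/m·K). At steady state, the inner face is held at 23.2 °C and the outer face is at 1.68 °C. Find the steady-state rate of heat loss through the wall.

Q = 489 W

Resistance network (inner→outer):
  R_common brick = L/(kA) = 0.276/(0.604·18.9) = 0.02418 K/W
  R_gypsum board = L/(kA) = 0.0617/(0.185·18.9) = 0.01765 K/W
  R_concrete = L/(kA) = 0.0598/(1.46·18.9) = 0.002167 K/W
ΣR = 0.02418 + 0.01765 + 0.002167 = 0.04400 K/W
Q = ΔT/ΣR = (23.2 °C − 1.68 °C)/0.04400 = 489 W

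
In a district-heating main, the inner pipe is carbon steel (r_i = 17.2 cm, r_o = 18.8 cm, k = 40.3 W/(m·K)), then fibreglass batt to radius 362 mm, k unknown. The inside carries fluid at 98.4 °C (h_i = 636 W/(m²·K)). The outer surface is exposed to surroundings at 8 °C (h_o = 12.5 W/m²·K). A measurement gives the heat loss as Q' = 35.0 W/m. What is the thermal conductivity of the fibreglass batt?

k = 0.0410 W/m·K

ΣR = ΔT/Q' = |98.4 − 8|/35.0 = 2.583 m·K/W
Known resistances:
  R'_conv,in = 1/(2πr h) = 1/(2π·0.172·636) = 0.001455 m·K/W
  R'_carbon steel = ln(0.188/0.172)/(2πk) = 0.08895/(2π·40.3) = 3.513×10^-4 m·K/W
  R'_conv,out = 1/(2πr h) = 1/(2π·0.362·12.5) = 0.03517 m·K/W
R_fibreglass batt = ΣR − ΣR_known = 2.583 − 0.03698 = 2.546 m·K/W
ln(r₂/r₁)/(2πk) = 2.546 ⇒ k = 0.6552/(2π·2.546) = 0.0410 W/m·K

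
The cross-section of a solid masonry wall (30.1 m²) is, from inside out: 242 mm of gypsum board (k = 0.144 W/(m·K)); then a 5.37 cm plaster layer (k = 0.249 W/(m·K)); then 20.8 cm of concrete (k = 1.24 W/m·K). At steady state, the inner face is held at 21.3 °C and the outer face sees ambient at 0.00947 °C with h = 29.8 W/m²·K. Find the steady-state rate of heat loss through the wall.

Q = 306 W

Resistance network (inner→outer):
  R_gypsum board = L/(kA) = 0.242/(0.144·30.1) = 0.05583 K/W
  R_plaster = L/(kA) = 0.0537/(0.249·30.1) = 0.007165 K/W
  R_concrete = L/(kA) = 0.208/(1.24·30.1) = 0.005573 K/W
  R_conv,out = 1/(hA) = 1/(29.8·30.1) = 0.001115 K/W
ΣR = 0.05583 + 0.007165 + 0.005573 + 0.001115 = 0.06968 K/W
Q = ΔT/ΣR = (21.3 °C − 0.00947 °C)/0.06968 = 306 W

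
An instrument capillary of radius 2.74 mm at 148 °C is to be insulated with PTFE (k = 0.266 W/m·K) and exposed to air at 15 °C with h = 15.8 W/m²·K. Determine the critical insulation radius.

For a cylinder, r_cr = k_ins/h = 0.266/15.8 = 0.0168 m = 1.68 cm

r_cr = 1.68 cm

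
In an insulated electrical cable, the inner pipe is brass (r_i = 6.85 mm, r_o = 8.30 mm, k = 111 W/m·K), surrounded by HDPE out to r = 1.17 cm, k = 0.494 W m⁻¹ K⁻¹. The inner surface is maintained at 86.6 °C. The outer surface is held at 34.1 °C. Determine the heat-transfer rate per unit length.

Q' = 473 W/m

Treat each layer as a resistance in series:
  R'_brass = ln(0.00830/0.00685)/(2πk) = 0.1920/(2π·111) = 2.753×10^-4 m·K/W
  R'_HDPE = ln(0.0117/0.00830)/(2πk) = 0.3433/(2π·0.494) = 0.1106 m·K/W
ΣR = 2.753×10^-4 + 0.1106 = 0.1109 m·K/W
Q' = ΔT/ΣR = (86.6 °C − 34.1 °C)/0.1109 = 473 W/m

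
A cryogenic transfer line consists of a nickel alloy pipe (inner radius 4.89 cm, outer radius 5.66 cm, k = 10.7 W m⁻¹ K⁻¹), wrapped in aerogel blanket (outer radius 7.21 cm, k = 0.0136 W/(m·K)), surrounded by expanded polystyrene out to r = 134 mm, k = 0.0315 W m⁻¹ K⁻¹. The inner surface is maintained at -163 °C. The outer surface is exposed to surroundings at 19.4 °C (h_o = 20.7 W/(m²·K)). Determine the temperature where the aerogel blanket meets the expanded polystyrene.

Series thermal resistances, inner to outer:
  R'_nickel alloy = ln(0.0566/0.0489)/(2πk) = 0.1462/(2π·10.7) = 0.002175 m·K/W
  R'_aerogel blanket = ln(0.0721/0.0566)/(2πk) = 0.2420/(2π·0.0136) = 2.833 m·K/W
  R'_expanded polystyrene = ln(0.134/0.0721)/(2πk) = 0.6198/(2π·0.0315) = 3.131 m·K/W
  R'_conv,out = 1/(2πr h) = 1/(2π·0.134·20.7) = 0.05738 m·K/W
ΣR = 0.002175 + 2.833 + 3.131 + 0.05738 = 6.024 m·K/W
Q' = ΔT/ΣR = (-163 °C − 19.4 °C)/6.024 = -30.28 W/m
From the inner boundary to the aerogel blanket/expanded polystyrene interface, ΣR_partial = 2.835 m·K/W.
T_interface = T_in − Q'·ΣR_partial = -163 °C − (-30.28)(2.835) = -77.2 °C

T = -77.2 °C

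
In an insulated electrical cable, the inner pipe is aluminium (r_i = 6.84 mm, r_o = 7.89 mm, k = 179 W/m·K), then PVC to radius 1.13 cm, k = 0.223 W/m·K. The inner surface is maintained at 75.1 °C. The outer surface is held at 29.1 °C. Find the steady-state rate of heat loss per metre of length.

Q' = 179 W/m

Series thermal resistances, inner to outer:
  R'_aluminium = ln(0.00789/0.00684)/(2πk) = 0.1428/(2π·179) = 1.270×10^-4 m·K/W
  R'_PVC = ln(0.0113/0.00789)/(2πk) = 0.3592/(2π·0.223) = 0.2564 m·K/W
ΣR = 1.270×10^-4 + 0.2564 = 0.2565 m·K/W
Q' = ΔT/ΣR = (75.1 °C − 29.1 °C)/0.2565 = 179 W/m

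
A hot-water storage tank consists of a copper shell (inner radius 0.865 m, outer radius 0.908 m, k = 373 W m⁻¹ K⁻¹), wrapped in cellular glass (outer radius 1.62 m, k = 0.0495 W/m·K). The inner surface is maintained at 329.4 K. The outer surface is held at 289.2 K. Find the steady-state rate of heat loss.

Treat each layer as a resistance in series:
  R_copper = (1/0.865 − 1/0.908)/(4πk) = 0.05475/(4π·373) = 1.168×10^-5 K/W
  R_cellular glass = (1/0.908 − 1/1.62)/(4πk) = 0.4840/(4π·0.0495) = 0.7782 K/W
ΣR = 1.168×10^-5 + 0.7782 = 0.7782 K/W
Q = ΔT/ΣR = (329.4 K − 289.2 K)/0.7782 = 51.7 W

Q = 51.7 W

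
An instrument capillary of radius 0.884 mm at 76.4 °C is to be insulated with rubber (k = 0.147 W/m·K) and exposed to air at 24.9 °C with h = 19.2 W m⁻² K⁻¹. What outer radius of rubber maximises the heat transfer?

For a cylinder, r_cr = k_ins/h = 0.147/19.2 = 0.00766 m = 0.766 cm

r_cr = 0.766 cm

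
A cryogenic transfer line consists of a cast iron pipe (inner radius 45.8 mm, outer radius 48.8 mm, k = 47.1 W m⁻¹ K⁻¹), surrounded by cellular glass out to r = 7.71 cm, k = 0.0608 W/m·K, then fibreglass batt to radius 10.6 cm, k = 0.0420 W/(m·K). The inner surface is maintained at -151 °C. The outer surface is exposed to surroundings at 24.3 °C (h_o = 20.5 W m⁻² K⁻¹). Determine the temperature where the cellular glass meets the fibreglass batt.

Resistance network (inner→outer):
  R'_cast iron = ln(0.0488/0.0458)/(2πk) = 0.06345/(2π·47.1) = 2.144×10^-4 m·K/W
  R'_cellular glass = ln(0.0771/0.0488)/(2πk) = 0.4574/(2π·0.0608) = 1.197 m·K/W
  R'_fibreglass batt = ln(0.106/0.0771)/(2πk) = 0.3183/(2π·0.0420) = 1.206 m·K/W
  R'_conv,out = 1/(2πr h) = 1/(2π·0.106·20.5) = 0.07324 m·K/W
ΣR = 2.144×10^-4 + 1.197 + 1.206 + 0.07324 = 2.476 m·K/W
Q' = ΔT/ΣR = (-151 °C − 24.3 °C)/2.476 = -70.80 W/m
From the inner boundary to the cellular glass/fibreglass batt interface, ΣR_partial = 1.197 m·K/W.
T_interface = T_in − Q'·ΣR_partial = -151 °C − (-70.80)(1.197) = -66.3 °C

T = -66.3 °C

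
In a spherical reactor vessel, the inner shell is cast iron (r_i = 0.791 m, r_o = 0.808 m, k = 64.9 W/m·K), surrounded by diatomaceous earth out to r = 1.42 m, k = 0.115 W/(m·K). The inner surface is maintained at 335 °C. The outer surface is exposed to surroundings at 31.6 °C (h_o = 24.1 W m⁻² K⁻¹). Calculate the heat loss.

Series thermal resistances, inner to outer:
  R_cast iron = (1/0.791 − 1/0.808)/(4πk) = 0.02660/(4π·64.9) = 3.261×10^-5 K/W
  R_diatomaceous earth = (1/0.808 − 1/1.42)/(4πk) = 0.5334/(4π·0.115) = 0.3691 K/W
  R_conv,out = 1/(4πr²h) = 1/(4π·1.42²·24.1) = 0.001638 K/W
ΣR = 3.261×10^-5 + 0.3691 + 0.001638 = 0.3708 K/W
Q = ΔT/ΣR = (335 °C − 31.6 °C)/0.3708 = 818 W

Q = 818 W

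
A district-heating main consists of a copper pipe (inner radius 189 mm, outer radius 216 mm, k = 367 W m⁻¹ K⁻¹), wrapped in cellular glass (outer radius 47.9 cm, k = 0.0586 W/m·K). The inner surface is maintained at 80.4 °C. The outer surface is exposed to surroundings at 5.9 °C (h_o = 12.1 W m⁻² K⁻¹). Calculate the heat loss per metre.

Resistance network (inner→outer):
  R'_copper = ln(0.216/0.189)/(2πk) = 0.1335/(2π·367) = 5.791×10^-5 m·K/W
  R'_cellular glass = ln(0.479/0.216)/(2πk) = 0.7964/(2π·0.0586) = 2.163 m·K/W
  R'_conv,out = 1/(2πr h) = 1/(2π·0.479·12.1) = 0.02746 m·K/W
ΣR = 5.791×10^-5 + 2.163 + 0.02746 = 2.191 m·K/W
Q' = ΔT/ΣR = (80.4 °C − 5.9 °C)/2.191 = 34.0 W/m

Q' = 34.0 W/m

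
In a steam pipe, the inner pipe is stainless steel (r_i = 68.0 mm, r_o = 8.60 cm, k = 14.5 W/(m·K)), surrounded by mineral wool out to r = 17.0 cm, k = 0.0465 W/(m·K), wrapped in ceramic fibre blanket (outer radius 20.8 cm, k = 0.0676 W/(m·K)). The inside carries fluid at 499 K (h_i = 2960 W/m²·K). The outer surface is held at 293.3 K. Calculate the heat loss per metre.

Series thermal resistances, inner to outer:
  R'_conv,in = 1/(2πr h) = 1/(2π·0.0680·2960) = 7.907×10^-4 m·K/W
  R'_stainless steel = ln(0.0860/0.0680)/(2πk) = 0.2348/(2π·14.5) = 0.002578 m·K/W
  R'_mineral wool = ln(0.170/0.0860)/(2πk) = 0.6815/(2π·0.0465) = 2.332 m·K/W
  R'_ceramic fibre blanket = ln(0.208/0.170)/(2πk) = 0.2017/(2π·0.0676) = 0.4750 m·K/W
ΣR = 7.907×10^-4 + 0.002578 + 2.332 + 0.4750 = 2.810 m·K/W
Q' = ΔT/ΣR = (499 K − 293.3 K)/2.810 = 73.2 W/m

Q' = 73.2 W/m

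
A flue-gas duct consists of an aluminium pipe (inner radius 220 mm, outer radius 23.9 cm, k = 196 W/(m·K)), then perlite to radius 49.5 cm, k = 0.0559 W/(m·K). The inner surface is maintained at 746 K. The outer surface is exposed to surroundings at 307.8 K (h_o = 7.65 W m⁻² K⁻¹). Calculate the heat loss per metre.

Q' = 207 W/m

Resistance network (inner→outer):
  R'_aluminium = ln(0.239/0.220)/(2πk) = 0.08284/(2π·196) = 6.726×10^-5 m·K/W
  R'_perlite = ln(0.495/0.239)/(2πk) = 0.7281/(2π·0.0559) = 2.073 m·K/W
  R'_conv,out = 1/(2πr h) = 1/(2π·0.495·7.65) = 0.04203 m·K/W
ΣR = 6.726×10^-5 + 2.073 + 0.04203 = 2.115 m·K/W
Q' = ΔT/ΣR = (746 K − 307.8 K)/2.115 = 207 W/m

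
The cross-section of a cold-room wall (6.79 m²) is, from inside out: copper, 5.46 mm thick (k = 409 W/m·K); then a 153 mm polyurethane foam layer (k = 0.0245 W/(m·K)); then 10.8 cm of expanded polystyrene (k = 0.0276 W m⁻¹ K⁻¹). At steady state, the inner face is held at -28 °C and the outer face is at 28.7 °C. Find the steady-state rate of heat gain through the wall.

Q = 37.9 W

Resistance network (inner→outer):
  R_copper = L/(kA) = 0.00546/(409·6.79) = 1.966×10^-6 K/W
  R_polyurethane foam = L/(kA) = 0.153/(0.0245·6.79) = 0.9197 K/W
  R_expanded polystyrene = L/(kA) = 0.108/(0.0276·6.79) = 0.5763 K/W
ΣR = 1.966×10^-6 + 0.9197 + 0.5763 = 1.496 K/W
Q = ΔT/ΣR = (-28 °C − 28.7 °C)/1.496 = -37.9 W
(Negative Q ⇒ heat flows inward; heat gain = 37.9 W.)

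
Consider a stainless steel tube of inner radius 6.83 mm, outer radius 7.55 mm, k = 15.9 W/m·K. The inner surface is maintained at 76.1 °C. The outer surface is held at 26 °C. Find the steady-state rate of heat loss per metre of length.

Q' = 49900 W/m

Q' = 2πk·ΔT/ln(r₂/r₁) = 2π × 15.9 × 50.1 / ln(0.00755/0.00683) = 49900 W/m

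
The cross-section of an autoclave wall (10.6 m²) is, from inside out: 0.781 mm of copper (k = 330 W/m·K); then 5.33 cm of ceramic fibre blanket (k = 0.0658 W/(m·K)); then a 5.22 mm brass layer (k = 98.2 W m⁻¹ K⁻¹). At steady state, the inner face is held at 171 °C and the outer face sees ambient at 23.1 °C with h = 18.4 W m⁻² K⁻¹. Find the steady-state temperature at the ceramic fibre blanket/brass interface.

T = 32.4 °C

Resistance network (inner→outer):
  R_copper = L/(kA) = 7.81×10^-4/(330·10.6) = 2.233×10^-7 K/W
  R_ceramic fibre blanket = L/(kA) = 0.0533/(0.0658·10.6) = 0.07642 K/W
  R_brass = L/(kA) = 0.00522/(98.2·10.6) = 5.015×10^-6 K/W
  R_conv,out = 1/(hA) = 1/(18.4·10.6) = 0.005127 K/W
ΣR = 2.233×10^-7 + 0.07642 + 5.015×10^-6 + 0.005127 = 0.08155 K/W
Q = ΔT/ΣR = (171 °C − 23.1 °C)/0.08155 = 1814 W
From the inner boundary to the ceramic fibre blanket/brass interface, ΣR_partial = 0.07642 K/W.
T_interface = T_in − Q·ΣR_partial = 171 °C − (1814)(0.07642) = 32.4 °C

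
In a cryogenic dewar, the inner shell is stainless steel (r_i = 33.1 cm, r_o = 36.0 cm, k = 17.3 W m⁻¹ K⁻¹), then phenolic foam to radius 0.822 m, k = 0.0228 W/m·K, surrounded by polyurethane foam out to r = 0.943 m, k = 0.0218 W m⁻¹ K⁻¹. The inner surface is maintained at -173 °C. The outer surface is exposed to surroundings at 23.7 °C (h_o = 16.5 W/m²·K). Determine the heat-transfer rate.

Series thermal resistances, inner to outer:
  R_stainless steel = (1/0.331 − 1/0.360)/(4πk) = 0.2434/(4π·17.3) = 0.001119 K/W
  R_phenolic foam = (1/0.360 − 1/0.822)/(4πk) = 1.561/(4π·0.0228) = 5.449 K/W
  R_polyurethane foam = (1/0.822 − 1/0.943)/(4πk) = 0.1561/(4π·0.0218) = 0.5698 K/W
  R_conv,out = 1/(4πr²h) = 1/(4π·0.943²·16.5) = 0.005424 K/W
ΣR = 0.001119 + 5.449 + 0.5698 + 0.005424 = 6.025 K/W
Q = ΔT/ΣR = (-173 °C − 23.7 °C)/6.025 = -32.6 W
(Negative Q ⇒ heat flows inward; heat gain = 32.6 W.)

Q = 32.6 W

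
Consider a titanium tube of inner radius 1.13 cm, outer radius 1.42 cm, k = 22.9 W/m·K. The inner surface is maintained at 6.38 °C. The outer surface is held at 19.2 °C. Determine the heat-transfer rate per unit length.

Q' = 2πk·ΔT/ln(r₂/r₁) = 2π × 22.9 × 12.82 / ln(0.0142/0.0113) = 8070 W/m

Q' = 8.07 kW/m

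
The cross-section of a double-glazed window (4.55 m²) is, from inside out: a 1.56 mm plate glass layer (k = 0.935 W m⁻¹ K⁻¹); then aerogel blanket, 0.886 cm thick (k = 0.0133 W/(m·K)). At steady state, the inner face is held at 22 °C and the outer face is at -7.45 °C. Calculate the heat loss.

Treat each layer as a resistance in series:
  R_plate glass = L/(kA) = 0.00156/(0.935·4.55) = 3.667×10^-4 K/W
  R_aerogel blanket = L/(kA) = 0.00886/(0.0133·4.55) = 0.1464 K/W
ΣR = 3.667×10^-4 + 0.1464 = 0.1468 K/W
Q = ΔT/ΣR = (22 °C − -7.45 °C)/0.1468 = 201 W

Q = 201 W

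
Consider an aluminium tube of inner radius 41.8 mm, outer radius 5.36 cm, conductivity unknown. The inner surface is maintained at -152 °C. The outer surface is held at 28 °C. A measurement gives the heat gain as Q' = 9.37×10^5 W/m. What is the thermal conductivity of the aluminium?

k = 206 W/m·K

ΣR = ΔT/Q' = |-152 − 28|/9.37×10^5 = 1.921×10^-4 m·K/W
ln(r₂/r₁)/(2πk) = 1.921×10^-4 ⇒ k = 0.2487/(2π·1.921×10^-4) = 206 W/m·K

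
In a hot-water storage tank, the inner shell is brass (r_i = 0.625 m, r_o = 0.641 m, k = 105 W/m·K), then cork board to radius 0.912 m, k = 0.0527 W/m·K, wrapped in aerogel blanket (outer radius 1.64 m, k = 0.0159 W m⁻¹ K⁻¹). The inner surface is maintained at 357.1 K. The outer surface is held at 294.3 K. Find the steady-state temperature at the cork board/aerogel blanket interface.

Resistance network (inner→outer):
  R_brass = (1/0.625 − 1/0.641)/(4πk) = 0.03994/(4π·105) = 3.027×10^-5 K/W
  R_cork board = (1/0.641 − 1/0.912)/(4πk) = 0.4636/(4π·0.0527) = 0.7000 K/W
  R_aerogel blanket = (1/0.912 − 1/1.64)/(4πk) = 0.4867/(4π·0.0159) = 2.436 K/W
ΣR = 3.027×10^-5 + 0.7000 + 2.436 = 3.136 K/W
Q = ΔT/ΣR = (357.1 K − 294.3 K)/3.136 = 20.03 W
From the inner boundary to the cork board/aerogel blanket interface, ΣR_partial = 0.7000 K/W.
T_interface = T_in − Q·ΣR_partial = 357.1 K − (20.03)(0.7000) = 343.1 K

T = 343.1 K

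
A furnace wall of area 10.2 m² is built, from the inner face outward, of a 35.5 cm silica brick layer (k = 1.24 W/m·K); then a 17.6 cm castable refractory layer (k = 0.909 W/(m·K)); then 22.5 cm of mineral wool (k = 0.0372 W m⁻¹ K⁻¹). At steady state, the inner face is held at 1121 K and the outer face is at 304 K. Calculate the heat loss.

Treat each layer as a resistance in series:
  R_silica brick = L/(kA) = 0.355/(1.24·10.2) = 0.02807 K/W
  R_castable refractory = L/(kA) = 0.176/(0.909·10.2) = 0.01898 K/W
  R_mineral wool = L/(kA) = 0.225/(0.0372·10.2) = 0.5930 K/W
ΣR = 0.02807 + 0.01898 + 0.5930 = 0.6401 K/W
Q = ΔT/ΣR = (1121 K − 304 K)/0.6401 = 1280 W

Q = 1280 W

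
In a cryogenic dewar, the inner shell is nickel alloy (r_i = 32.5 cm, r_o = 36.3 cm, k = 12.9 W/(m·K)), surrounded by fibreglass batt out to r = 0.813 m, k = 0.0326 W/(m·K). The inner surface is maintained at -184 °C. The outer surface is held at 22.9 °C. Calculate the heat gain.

Series thermal resistances, inner to outer:
  R_nickel alloy = (1/0.325 − 1/0.363)/(4πk) = 0.3221/(4π·12.9) = 0.001987 K/W
  R_fibreglass batt = (1/0.363 − 1/0.813)/(4πk) = 1.525/(4π·0.0326) = 3.722 K/W
ΣR = 0.001987 + 3.722 = 3.724 K/W
Q = ΔT/ΣR = (-184 °C − 22.9 °C)/3.724 = -55.6 W
(Negative Q ⇒ heat flows inward; heat gain = 55.6 W.)

Q = 55.6 W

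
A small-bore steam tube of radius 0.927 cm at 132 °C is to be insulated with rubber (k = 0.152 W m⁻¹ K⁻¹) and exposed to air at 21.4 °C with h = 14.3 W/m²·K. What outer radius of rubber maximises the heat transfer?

r_cr = 1.06 cm

For a cylinder, r_cr = k_ins/h = 0.152/14.3 = 0.0106 m = 1.06 cm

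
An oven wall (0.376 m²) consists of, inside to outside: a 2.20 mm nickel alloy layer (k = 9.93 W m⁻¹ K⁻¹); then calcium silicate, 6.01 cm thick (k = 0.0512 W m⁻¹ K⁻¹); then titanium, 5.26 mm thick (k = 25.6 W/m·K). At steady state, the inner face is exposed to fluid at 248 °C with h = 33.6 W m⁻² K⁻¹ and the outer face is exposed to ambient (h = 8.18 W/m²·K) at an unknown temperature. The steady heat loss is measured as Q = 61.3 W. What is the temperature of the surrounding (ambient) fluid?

Sum the resistances:
  R_conv,in = 1/(hA) = 1/(33.6·0.376) = 0.07915 K/W
  R_nickel alloy = L/(kA) = 0.00220/(9.93·0.376) = 5.892×10^-4 K/W
  R_calcium silicate = L/(kA) = 0.0601/(0.0512·0.376) = 3.122 K/W
  R_titanium = L/(kA) = 0.00526/(25.6·0.376) = 5.465×10^-4 K/W
  R_conv,out = 1/(hA) = 1/(8.18·0.376) = 0.3251 K/W
ΣR = 3.527 K/W
ΔT = Q·ΣR = 61.3 × 3.527 = 216.2 K
Heat flows outward, so T_out = T_in − ΔT = 248 − 216.2 = 31.8 °C

T_out = 31.8 °C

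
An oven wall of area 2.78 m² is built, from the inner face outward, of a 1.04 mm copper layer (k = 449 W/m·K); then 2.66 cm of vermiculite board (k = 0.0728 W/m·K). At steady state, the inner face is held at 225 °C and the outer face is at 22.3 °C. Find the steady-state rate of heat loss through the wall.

Q = 1540 W

Treat each layer as a resistance in series:
  R_copper = L/(kA) = 0.00104/(449·2.78) = 8.332×10^-7 K/W
  R_vermiculite board = L/(kA) = 0.0266/(0.0728·2.78) = 0.1314 K/W
ΣR = 8.332×10^-7 + 0.1314 = 0.1314 K/W
Q = ΔT/ΣR = (225 °C − 22.3 °C)/0.1314 = 1540 W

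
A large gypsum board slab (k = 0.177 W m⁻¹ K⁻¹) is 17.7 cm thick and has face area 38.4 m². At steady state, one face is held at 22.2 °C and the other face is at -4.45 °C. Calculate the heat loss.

Q = 1020 W

Q = kA·ΔT/L = 0.177 × 38.4 × |22.2 °C − -4.45 °C| / 0.177 = 1020 W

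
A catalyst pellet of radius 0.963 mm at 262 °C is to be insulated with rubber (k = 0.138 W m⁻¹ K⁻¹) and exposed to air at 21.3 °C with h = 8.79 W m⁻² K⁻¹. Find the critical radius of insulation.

For a sphere, r_cr = 2k_ins/h = 2·0.138/8.79 = 0.0314 m = 3.14 cm

r_cr = 3.14 cm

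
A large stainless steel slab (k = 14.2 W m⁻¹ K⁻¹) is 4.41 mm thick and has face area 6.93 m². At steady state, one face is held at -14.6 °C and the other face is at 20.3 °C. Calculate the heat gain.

Q = kA·ΔT/L = 14.2 × 6.93 × |-14.6 °C − 20.3 °C| / 0.00441 = 7.79×10^5 W

Q = 7.79×10^5 W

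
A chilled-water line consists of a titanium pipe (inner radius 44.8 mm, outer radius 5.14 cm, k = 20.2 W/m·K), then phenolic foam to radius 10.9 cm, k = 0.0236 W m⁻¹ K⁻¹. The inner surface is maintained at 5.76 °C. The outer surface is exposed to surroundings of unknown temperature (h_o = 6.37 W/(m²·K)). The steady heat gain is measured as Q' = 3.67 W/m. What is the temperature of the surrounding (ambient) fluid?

T_out = 25.2 °C

Series resistances:
  R'_titanium = ln(0.0514/0.0448)/(2πk) = 0.1374/(2π·20.2) = 0.001083 m·K/W
  R'_phenolic foam = ln(0.109/0.0514)/(2πk) = 0.7517/(2π·0.0236) = 5.069 m·K/W
  R'_conv,out = 1/(2πr h) = 1/(2π·0.109·6.37) = 0.2292 m·K/W
ΣR = 5.300 m·K/W
ΔT = Q'·ΣR = 3.67 × 5.300 = 19.45 K
Heat flows inward, so T_out = T_in + ΔT = 5.76 + 19.45 = 25.2 °C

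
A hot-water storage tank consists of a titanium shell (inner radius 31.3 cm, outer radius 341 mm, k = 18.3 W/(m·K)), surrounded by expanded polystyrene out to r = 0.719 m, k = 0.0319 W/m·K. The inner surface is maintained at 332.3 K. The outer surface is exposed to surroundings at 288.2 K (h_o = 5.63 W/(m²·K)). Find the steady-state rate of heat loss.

Q = 11.4 W

Treat each layer as a resistance in series:
  R_titanium = (1/0.313 − 1/0.341)/(4πk) = 0.2623/(4π·18.3) = 0.001141 K/W
  R_expanded polystyrene = (1/0.341 − 1/0.719)/(4πk) = 1.542/(4π·0.0319) = 3.846 K/W
  R_conv,out = 1/(4πr²h) = 1/(4π·0.719²·5.63) = 0.02734 K/W
ΣR = 0.001141 + 3.846 + 0.02734 = 3.874 K/W
Q = ΔT/ΣR = (332.3 K − 288.2 K)/3.874 = 11.4 W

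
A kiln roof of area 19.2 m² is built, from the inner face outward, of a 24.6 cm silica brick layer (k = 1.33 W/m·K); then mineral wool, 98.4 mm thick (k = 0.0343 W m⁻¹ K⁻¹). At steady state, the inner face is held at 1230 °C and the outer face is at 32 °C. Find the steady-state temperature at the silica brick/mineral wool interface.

T = 1157 °C

Treat each layer as a resistance in series:
  R_silica brick = L/(kA) = 0.246/(1.33·19.2) = 0.009633 K/W
  R_mineral wool = L/(kA) = 0.0984/(0.0343·19.2) = 0.1494 K/W
ΣR = 0.009633 + 0.1494 = 0.1590 K/W
Q = ΔT/ΣR = (1230 °C − 32 °C)/0.1590 = 7535 W
From the inner boundary to the silica brick/mineral wool interface, ΣR_partial = 0.009633 K/W.
T_interface = T_in − Q·ΣR_partial = 1230 °C − (7535)(0.009633) = 1157 °C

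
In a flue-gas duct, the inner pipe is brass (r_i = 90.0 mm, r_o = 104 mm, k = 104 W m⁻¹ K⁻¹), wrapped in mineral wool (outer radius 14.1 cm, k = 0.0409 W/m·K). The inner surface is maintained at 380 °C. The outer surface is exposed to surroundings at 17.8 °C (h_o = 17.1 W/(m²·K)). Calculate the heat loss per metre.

Q' = 290 W/m

Resistance network (inner→outer):
  R'_brass = ln(0.104/0.0900)/(2πk) = 0.1446/(2π·104) = 2.213×10^-4 m·K/W
  R'_mineral wool = ln(0.141/0.104)/(2πk) = 0.3044/(2π·0.0409) = 1.184 m·K/W
  R'_conv,out = 1/(2πr h) = 1/(2π·0.141·17.1) = 0.06601 m·K/W
ΣR = 2.213×10^-4 + 1.184 + 0.06601 = 1.250 m·K/W
Q' = ΔT/ΣR = (380 °C − 17.8 °C)/1.250 = 290 W/m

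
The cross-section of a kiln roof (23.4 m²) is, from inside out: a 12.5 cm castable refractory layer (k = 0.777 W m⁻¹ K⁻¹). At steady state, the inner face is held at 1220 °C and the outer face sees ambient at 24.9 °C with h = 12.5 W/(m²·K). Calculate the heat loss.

Resistance network (inner→outer):
  R_castable refractory = L/(kA) = 0.125/(0.777·23.4) = 0.006875 K/W
  R_conv,out = 1/(hA) = 1/(12.5·23.4) = 0.003419 K/W
ΣR = 0.006875 + 0.003419 = 0.01029 K/W
Q = ΔT/ΣR = (1220 °C − 24.9 °C)/0.01029 = 1.16×10^5 W

Q = 116 kW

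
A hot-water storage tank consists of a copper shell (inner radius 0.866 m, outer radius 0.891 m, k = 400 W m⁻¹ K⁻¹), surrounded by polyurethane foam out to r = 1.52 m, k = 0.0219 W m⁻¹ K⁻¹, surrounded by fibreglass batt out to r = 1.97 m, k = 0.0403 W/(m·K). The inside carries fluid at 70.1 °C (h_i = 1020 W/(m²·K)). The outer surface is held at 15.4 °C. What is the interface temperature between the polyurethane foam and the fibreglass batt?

Treat each layer as a resistance in series:
  R_conv,in = 1/(4πr²h) = 1/(4π·0.866²·1020) = 1.040×10^-4 K/W
  R_copper = (1/0.866 − 1/0.891)/(4πk) = 0.03240/(4π·400) = 6.446×10^-6 K/W
  R_polyurethane foam = (1/0.891 − 1/1.52)/(4πk) = 0.4644/(4π·0.0219) = 1.688 K/W
  R_fibreglass batt = (1/1.52 − 1/1.97)/(4πk) = 0.1503/(4π·0.0403) = 0.2967 K/W
ΣR = 1.040×10^-4 + 6.446×10^-6 + 1.688 + 0.2967 = 1.985 K/W
Q = ΔT/ΣR = (70.1 °C − 15.4 °C)/1.985 = 27.56 W
From the inner boundary to the polyurethane foam/fibreglass batt interface, ΣR_partial = 1.688 K/W.
T_interface = T_in − Q·ΣR_partial = 70.1 °C − (27.56)(1.688) = 23.6 °C

T = 23.6 °C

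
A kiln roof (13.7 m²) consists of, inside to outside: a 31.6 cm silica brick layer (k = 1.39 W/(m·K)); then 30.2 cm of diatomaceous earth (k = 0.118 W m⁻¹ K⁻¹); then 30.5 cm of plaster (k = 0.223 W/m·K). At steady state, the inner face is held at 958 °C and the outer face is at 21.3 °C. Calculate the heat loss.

Q = 3090 W

Series thermal resistances, inner to outer:
  R_silica brick = L/(kA) = 0.316/(1.39·13.7) = 0.01659 K/W
  R_diatomaceous earth = L/(kA) = 0.302/(0.118·13.7) = 0.1868 K/W
  R_plaster = L/(kA) = 0.305/(0.223·13.7) = 0.09983 K/W
ΣR = 0.01659 + 0.1868 + 0.09983 = 0.3032 K/W
Q = ΔT/ΣR = (958 °C − 21.3 °C)/0.3032 = 3090 W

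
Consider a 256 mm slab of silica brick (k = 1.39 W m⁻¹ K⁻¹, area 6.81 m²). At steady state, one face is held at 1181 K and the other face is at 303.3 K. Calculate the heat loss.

Q = 32.5 kW

Q = kA·ΔT/L = 1.39 × 6.81 × |1181 K − 303.3 K| / 0.256 = 32500 W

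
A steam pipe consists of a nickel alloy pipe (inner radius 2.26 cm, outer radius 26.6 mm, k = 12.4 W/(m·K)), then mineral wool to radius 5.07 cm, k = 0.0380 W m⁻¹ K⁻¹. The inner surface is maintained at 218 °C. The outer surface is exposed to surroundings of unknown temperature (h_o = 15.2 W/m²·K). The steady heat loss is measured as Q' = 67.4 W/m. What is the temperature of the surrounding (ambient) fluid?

T_out = 21.9 °C

Series resistances:
  R'_nickel alloy = ln(0.0266/0.0226)/(2πk) = 0.1630/(2π·12.4) = 0.002092 m·K/W
  R'_mineral wool = ln(0.0507/0.0266)/(2πk) = 0.6450/(2π·0.0380) = 2.702 m·K/W
  R'_conv,out = 1/(2πr h) = 1/(2π·0.0507·15.2) = 0.2065 m·K/W
ΣR = 2.910 m·K/W
ΔT = Q'·ΣR = 67.4 × 2.910 = 196.1 K
Heat flows outward, so T_out = T_in − ΔT = 218 − 196.1 = 21.9 °C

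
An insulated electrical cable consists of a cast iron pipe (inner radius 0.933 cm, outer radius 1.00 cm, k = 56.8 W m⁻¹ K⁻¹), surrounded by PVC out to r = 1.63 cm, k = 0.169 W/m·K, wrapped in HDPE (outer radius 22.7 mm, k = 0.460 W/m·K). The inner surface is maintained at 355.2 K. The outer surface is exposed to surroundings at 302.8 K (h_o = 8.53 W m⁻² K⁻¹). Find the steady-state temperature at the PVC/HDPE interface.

T = 337.9 K

Treat each layer as a resistance in series:
  R'_cast iron = ln(0.0100/0.00933)/(2πk) = 0.06935/(2π·56.8) = 1.943×10^-4 m·K/W
  R'_PVC = ln(0.0163/0.0100)/(2πk) = 0.4886/(2π·0.169) = 0.4601 m·K/W
  R'_HDPE = ln(0.0227/0.0163)/(2πk) = 0.3312/(2π·0.460) = 0.1146 m·K/W
  R'_conv,out = 1/(2πr h) = 1/(2π·0.0227·8.53) = 0.8219 m·K/W
ΣR = 1.943×10^-4 + 0.4601 + 0.1146 + 0.8219 = 1.397 m·K/W
Q' = ΔT/ΣR = (355.2 K − 302.8 K)/1.397 = 37.51 W/m
From the inner boundary to the PVC/HDPE interface, ΣR_partial = 0.4603 m·K/W.
T_interface = T_in − Q'·ΣR_partial = 355.2 K − (37.51)(0.4603) = 337.9 K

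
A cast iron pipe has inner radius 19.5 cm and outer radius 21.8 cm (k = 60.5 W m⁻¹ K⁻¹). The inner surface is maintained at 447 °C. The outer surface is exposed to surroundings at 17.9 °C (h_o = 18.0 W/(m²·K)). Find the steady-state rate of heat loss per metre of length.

Q' = 10.5 kW/m

Resistance network (inner→outer):
  R'_cast iron = ln(0.218/0.195)/(2πk) = 0.1115/(2π·60.5) = 2.933×10^-4 m·K/W
  R'_conv,out = 1/(2πr h) = 1/(2π·0.218·18.0) = 0.04056 m·K/W
ΣR = 2.933×10^-4 + 0.04056 = 0.04085 m·K/W
Q' = ΔT/ΣR = (447 °C − 17.9 °C)/0.04085 = 10500 W/m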